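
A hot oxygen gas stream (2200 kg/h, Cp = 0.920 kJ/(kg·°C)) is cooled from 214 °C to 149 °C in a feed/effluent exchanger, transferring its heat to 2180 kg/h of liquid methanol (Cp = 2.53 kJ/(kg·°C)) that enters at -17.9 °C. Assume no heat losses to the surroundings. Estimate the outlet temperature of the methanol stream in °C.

T_c,out = 5.95 °C

Heat released by hot stream: Q = 2200 × 0.920 × (214 − 149) = 131560 kJ/h
Energy balance on cold side (adiabatic exchanger): Q = ṁ_c·Cp_c·(T_c,out − T_c,in)
T_c,out = -17.9 + 131560/(2180 × 2.53) = 5.9532 °C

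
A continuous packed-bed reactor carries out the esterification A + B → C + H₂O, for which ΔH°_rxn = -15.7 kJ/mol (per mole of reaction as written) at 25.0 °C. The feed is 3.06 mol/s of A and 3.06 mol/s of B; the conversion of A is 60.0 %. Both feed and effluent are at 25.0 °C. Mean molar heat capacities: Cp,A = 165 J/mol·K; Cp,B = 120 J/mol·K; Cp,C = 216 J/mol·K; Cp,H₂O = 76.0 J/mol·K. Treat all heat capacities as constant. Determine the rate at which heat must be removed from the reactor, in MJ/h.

Q_out = 104 MJ/h

Extent of reaction ξ = 0.600 × 3.06 = 1.836 mol/s
Reaction term: ξ·ΔH°_rxn = 1.836 × -15.7 = -28.825 kJ/s
Q = ΔH = -28.825 kJ/s = -28.825 kW
Heat removed = 103.77 MJ/h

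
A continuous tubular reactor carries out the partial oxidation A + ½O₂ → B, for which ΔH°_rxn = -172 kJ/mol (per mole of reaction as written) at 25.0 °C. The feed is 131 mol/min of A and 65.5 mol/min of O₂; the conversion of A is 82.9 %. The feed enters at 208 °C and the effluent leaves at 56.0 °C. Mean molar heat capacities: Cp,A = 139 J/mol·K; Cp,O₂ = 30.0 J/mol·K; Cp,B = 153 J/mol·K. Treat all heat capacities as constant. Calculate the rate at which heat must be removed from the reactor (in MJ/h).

Q_out = 1300 MJ/h

Extent of reaction ξ = 0.829 × 131 = 108.6 mol/min
Reaction term: ξ·ΔH°_rxn = 108.6 × -172 = -18679 kJ/min
Sensible, feed 208→25 °C: -3691.8 kJ/min
Outlet flows (mol/min): A 22.401, O₂ 11.201, B 108.6
Sensible, products 25→56.0 °C: 622.03 kJ/min
Q = ΔH = -21749 kJ/min = -362.48 kW
Heat removed = 1304.9 MJ/h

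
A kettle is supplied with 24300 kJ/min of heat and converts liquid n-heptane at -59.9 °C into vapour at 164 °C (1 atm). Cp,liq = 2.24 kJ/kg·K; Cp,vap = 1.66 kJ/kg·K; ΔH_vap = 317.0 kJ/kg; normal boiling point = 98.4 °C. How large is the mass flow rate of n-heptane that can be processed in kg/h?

Δh = 2.24×(98.4−-59.9) + 317.0 + 1.66×(164−98.4) = 780.49 kJ/kg
Q = 24300 kJ/min = 405 kJ/s = 1.458e+06 kJ/h
ṁ = Q/Δh = 1.458e+06 / 780.49 = 1868.1 kg/h

ṁ = 1870 kg/h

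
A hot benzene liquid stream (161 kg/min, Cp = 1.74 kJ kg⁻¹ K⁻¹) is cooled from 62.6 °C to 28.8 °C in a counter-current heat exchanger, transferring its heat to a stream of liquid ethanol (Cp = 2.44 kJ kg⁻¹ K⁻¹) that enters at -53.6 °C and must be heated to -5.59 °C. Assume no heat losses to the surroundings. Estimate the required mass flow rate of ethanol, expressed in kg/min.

Heat released by hot stream: Q = 161 × 1.74 × (62.6 − 28.8) = 9468.7 kJ/min
Energy balance on cold side (adiabatic exchanger): Q = ṁ_c·Cp_c·(T_c,out − T_c,in)
ṁ_c = 9468.7 / [2.44 × (-5.59 − -53.6)] = 80.83 kg/min

ṁ_c = 80.8 kg/min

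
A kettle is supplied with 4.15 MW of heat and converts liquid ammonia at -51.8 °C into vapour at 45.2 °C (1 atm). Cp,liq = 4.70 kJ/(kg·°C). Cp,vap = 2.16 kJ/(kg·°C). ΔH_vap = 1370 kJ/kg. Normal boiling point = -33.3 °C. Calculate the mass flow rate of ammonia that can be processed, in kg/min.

Δh = 4.70×(-33.3−-51.8) + 1370 + 2.16×(45.2−-33.3) = 1626.5 kJ/kg
Q = 4.15 MW = 4150 kJ/s = 249000 kJ/min
ṁ = Q/Δh = 249000 / 1626.5 = 153.09 kg/min

ṁ = 153 kg/min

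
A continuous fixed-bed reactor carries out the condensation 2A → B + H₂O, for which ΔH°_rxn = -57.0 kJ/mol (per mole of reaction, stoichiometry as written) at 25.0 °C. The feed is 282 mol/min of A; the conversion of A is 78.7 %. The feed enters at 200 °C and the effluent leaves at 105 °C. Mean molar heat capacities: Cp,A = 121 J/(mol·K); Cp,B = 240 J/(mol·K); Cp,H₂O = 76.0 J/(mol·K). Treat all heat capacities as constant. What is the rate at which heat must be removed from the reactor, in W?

Q_out = 148000 W

Extent of reaction ξ = 0.787 × 282 / 2 = 110.97 mol/min
Reaction term: ξ·ΔH°_rxn = 110.97 × -57.0 = -6325.1 kJ/min
Sensible, feed 200→25 °C: -5971.4 kJ/min
Outlet flows (mol/min): A 60.066, B 110.97, H₂O 110.97
Sensible, products 25→105 °C: 3386.7 kJ/min
Q = ΔH = -8909.8 kJ/min = -148.5 kW
Heat removed = 148500 W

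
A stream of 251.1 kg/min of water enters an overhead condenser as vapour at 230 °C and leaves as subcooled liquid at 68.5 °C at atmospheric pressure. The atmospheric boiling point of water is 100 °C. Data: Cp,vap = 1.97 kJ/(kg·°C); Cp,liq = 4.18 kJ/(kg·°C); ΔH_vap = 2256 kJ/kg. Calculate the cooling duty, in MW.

Q_c = 11.1 MW

vapour 230→100 °C: -256.1 kJ/kg
condensation at 100 °C: -2256 kJ/kg
liquid 100→68.5 °C: -131.67 kJ/kg
Δh = -256.1 + -2256 + -131.67 = -2643.8 kJ/kg
Q = ṁ·Δh = 251.1 kg/min × -2643.8 kJ/kg = -663850 kJ/min
|Q| = 11064 kW = 11.064 MW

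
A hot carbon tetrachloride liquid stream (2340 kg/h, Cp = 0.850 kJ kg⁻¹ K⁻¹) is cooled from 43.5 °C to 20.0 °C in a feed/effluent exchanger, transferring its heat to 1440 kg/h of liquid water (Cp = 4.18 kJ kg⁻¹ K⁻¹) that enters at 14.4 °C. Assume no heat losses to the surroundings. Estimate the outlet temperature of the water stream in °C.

T_c,out = 22.2 °C

Heat released by hot stream: Q = 2340 × 0.850 × (43.5 − 20.0) = 46742 kJ/h
Energy balance on cold side (adiabatic exchanger): Q = ṁ_c·Cp_c·(T_c,out − T_c,in)
T_c,out = 14.4 + 46742/(1440 × 4.18) = 22.165 °C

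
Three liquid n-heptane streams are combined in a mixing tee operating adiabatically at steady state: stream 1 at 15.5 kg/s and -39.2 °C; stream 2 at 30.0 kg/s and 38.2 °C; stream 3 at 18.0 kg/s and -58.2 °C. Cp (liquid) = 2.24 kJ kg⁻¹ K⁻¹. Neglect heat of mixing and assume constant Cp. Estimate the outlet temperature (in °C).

T_out = -8.02 °C

Energy balance with Q = 0: Σ ṁᵢCp,ᵢ(T_out − Tᵢ) = 0
Σ ṁᵢCp,ᵢTᵢ = 15.5×2.24×-39.2 + 30.0×2.24×38.2 + 18.0×2.24×-58.2 = -1140.6
Σ ṁᵢCp,ᵢ = 15.5×2.24 + 30.0×2.24 + 18.0×2.24 = 142.24
T_out = -1140.6 / 142.24 = -8.0189 °C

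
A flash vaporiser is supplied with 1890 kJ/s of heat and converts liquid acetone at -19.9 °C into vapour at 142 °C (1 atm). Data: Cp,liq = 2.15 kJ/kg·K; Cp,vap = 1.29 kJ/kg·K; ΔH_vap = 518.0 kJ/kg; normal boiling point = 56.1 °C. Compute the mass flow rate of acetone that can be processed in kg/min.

ṁ = 143 kg/min

Δh = 2.15×(56.1−-19.9) + 518.0 + 1.29×(142−56.1) = 792.21 kJ/kg
Q = 1890 kJ/s = 1890 kJ/s = 113400 kJ/min
ṁ = Q/Δh = 113400 / 792.21 = 143.14 kg/min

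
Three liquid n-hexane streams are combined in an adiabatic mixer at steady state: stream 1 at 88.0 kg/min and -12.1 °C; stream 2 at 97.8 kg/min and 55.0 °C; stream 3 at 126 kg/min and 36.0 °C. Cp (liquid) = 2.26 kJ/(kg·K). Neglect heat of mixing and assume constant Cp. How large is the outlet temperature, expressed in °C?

No heat crosses the boundary, so H_out = H_in.
Σ ṁᵢCp,ᵢTᵢ = 88.0×2.26×-12.1 + 97.8×2.26×55.0 + 126×2.26×36.0 = 20001
Σ ṁᵢCp,ᵢ = 88.0×2.26 + 97.8×2.26 + 126×2.26 = 704.67
T_out = 20001 / 704.67 = 28.384 °C

T_out = 28.4 °C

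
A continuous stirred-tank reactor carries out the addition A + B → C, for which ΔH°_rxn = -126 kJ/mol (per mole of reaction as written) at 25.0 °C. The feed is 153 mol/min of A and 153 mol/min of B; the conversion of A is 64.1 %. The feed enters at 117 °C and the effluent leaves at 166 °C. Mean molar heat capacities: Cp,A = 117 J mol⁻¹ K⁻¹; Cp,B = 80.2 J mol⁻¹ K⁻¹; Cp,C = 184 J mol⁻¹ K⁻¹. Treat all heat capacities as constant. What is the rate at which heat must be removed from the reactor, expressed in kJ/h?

Q_out = 664000 kJ/h

Extent of reaction ξ = 0.641 × 153 = 98.073 mol/min
Reaction term: ξ·ΔH°_rxn = 98.073 × -126 = -12357 kJ/min
Sensible, feed 117→25 °C: -2775.8 kJ/min
Outlet flows (mol/min): A 54.927, B 54.927, C 98.073
Sensible, products 25→166 °C: 4071.7 kJ/min
Q = ΔH = -11061 kJ/min = -184.36 kW
Heat removed = 663680 kJ/h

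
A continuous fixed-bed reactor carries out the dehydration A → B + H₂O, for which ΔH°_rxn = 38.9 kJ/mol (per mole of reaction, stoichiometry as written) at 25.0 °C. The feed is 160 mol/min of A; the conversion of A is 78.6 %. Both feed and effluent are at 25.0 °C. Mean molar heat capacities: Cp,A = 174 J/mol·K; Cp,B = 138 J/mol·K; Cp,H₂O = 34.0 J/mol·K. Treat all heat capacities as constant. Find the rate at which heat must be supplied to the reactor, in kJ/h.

Q_in = 294000 kJ/h

Extent of reaction ξ = 0.786 × 160 = 125.76 mol/min
Reaction term: ξ·ΔH°_rxn = 125.76 × 38.9 = 4892.1 kJ/min
Q = ΔH = 4892.1 kJ/min = 81.534 kW
Heat supplied = 293520 kJ/h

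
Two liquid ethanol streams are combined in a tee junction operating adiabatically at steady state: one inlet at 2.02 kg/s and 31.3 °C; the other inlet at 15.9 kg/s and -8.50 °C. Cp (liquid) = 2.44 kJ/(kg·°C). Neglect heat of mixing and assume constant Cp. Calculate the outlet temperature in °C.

Energy balance with Q = 0: Σ ṁᵢCp,ᵢ(T_out − Tᵢ) = 0
T_out = Σ ṁᵢCp,ᵢTᵢ / Σ ṁᵢCp,ᵢ
      = -175.49 / 43.725 = -4.0136 °C

T_out = -4.01 °C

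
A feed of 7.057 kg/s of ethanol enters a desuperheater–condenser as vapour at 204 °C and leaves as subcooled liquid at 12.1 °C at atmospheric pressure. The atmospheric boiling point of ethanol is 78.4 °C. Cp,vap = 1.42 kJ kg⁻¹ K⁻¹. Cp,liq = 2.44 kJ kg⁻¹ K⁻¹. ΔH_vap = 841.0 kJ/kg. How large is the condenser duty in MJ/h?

vapour 204→78.4 °C: -178.35 kJ/kg
condensation at 78.4 °C: -841 kJ/kg
liquid 78.4→12.1 °C: -161.77 kJ/kg
Δh = -178.35 + -841 + -161.77 = -1181.1 kJ/kg
Q = ṁ·Δh = 7.057 kg/s × -1181.1 kJ/kg = -8335.2 kJ/s
|Q| = 8335.2 kW = 30007 MJ/h

Q_c = 30000 MJ/h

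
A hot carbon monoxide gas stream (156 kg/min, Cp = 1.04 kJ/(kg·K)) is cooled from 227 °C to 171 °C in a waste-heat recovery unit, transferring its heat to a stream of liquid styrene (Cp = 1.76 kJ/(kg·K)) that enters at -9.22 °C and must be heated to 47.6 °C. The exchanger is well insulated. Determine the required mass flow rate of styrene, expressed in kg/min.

ṁ_c = 90.9 kg/min

Heat released by hot stream: Q = 156 × 1.04 × (227 − 171) = 9085.4 kJ/min
Energy balance on cold side (adiabatic exchanger): Q = ṁ_c·Cp_c·(T_c,out − T_c,in)
ṁ_c = 9085.4 / [1.76 × (47.6 − -9.22)] = 90.851 kg/min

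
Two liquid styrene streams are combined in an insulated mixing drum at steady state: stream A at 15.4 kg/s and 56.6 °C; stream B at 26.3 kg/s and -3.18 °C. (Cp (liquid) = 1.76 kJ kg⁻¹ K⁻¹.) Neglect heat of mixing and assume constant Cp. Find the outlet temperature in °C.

T_out = 18.9 °C

No heat crosses the boundary, so H_out = H_in.
Σ ṁᵢCp,ᵢTᵢ = 15.4×1.76×56.6 + 26.3×1.76×-3.18 = 1386.9
Σ ṁᵢCp,ᵢ = 15.4×1.76 + 26.3×1.76 = 73.392
T_out = 1386.9 / 73.392 = 18.897 °C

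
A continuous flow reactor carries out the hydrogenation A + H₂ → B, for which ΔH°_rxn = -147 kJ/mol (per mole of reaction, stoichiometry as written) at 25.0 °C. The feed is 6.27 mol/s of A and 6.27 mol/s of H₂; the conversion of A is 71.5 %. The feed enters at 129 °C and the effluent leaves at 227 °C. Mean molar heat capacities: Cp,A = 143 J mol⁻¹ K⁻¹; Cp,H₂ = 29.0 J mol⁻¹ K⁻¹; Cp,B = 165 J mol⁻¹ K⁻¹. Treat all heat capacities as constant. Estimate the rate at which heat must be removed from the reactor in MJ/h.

Extent of reaction ξ = 0.715 × 6.27 = 4.483 mol/s
Reaction term: ξ·ΔH°_rxn = 4.483 × -147 = -659.01 kJ/s
Sensible, feed 129→25 °C: -112.16 kJ/s
Outlet flows (mol/s): A 1.787, H₂ 1.787, B 4.483
Sensible, products 25→227 °C: 211.51 kJ/s
Q = ΔH = -559.66 kJ/s = -559.66 kW
Heat removed = 2014.8 MJ/h

Q_out = 2010 MJ/h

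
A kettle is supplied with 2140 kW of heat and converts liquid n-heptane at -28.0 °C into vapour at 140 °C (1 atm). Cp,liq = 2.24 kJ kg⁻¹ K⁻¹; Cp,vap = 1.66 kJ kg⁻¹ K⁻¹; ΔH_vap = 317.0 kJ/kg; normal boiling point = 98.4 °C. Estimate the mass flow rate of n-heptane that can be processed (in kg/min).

ṁ = 192 kg/min

Δh = 2.24×(98.4−-28.0) + 317.0 + 1.66×(140−98.4) = 669.19 kJ/kg
Q = 2140 kW = 2140 kJ/s = 128400 kJ/min
ṁ = Q/Δh = 128400 / 669.19 = 191.87 kg/min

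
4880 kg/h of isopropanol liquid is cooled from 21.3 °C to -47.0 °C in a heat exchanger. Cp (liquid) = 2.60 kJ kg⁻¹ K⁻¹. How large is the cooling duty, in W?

Q = ṁ·Cp·ΔT = 4880 × 2.60 × (-47.0 − 21.3) = -866590 kJ/h
Converting: 866590 / 3600 s = 240.72 kW
Cooling duty = 240720 W

Q_c = 241000 W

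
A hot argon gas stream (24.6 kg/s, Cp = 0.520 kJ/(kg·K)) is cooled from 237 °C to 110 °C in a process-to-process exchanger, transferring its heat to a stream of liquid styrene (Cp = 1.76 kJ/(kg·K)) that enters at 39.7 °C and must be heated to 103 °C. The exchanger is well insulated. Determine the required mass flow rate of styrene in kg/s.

Heat released by hot stream: Q = 24.6 × 0.520 × (237 − 110) = 1624.6 kJ/s
Energy balance on cold side (adiabatic exchanger): Q = ṁ_c·Cp_c·(T_c,out − T_c,in)
ṁ_c = 1624.6 / [1.76 × (103 − 39.7)] = 14.582 kg/s

ṁ_c = 14.6 kg/s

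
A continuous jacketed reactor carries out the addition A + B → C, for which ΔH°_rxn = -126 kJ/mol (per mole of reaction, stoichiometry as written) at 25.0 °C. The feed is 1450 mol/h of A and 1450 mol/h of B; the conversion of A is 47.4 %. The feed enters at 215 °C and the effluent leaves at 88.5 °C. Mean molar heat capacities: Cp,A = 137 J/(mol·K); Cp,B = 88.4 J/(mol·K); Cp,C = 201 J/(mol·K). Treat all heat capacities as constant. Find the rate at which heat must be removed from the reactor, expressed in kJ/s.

Q_out = 35.8 kJ/s

Extent of reaction ξ = 0.474 × 1450 = 687.3 mol/h
Reaction term: ξ·ΔH°_rxn = 687.3 × -126 = -86600 kJ/h
Sensible, feed 215→25 °C: -62098 kJ/h
Outlet flows (mol/h): A 762.7, B 762.7, C 687.3
Sensible, products 25→88.5 °C: 19689 kJ/h
Q = ΔH = -129010 kJ/h = -35.836 kW
Heat removed = 35.836 kJ/s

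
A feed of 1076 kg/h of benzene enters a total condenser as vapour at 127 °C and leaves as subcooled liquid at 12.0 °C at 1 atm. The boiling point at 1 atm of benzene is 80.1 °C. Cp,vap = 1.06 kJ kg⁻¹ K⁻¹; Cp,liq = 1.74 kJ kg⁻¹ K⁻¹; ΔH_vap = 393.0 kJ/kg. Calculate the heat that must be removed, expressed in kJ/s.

vapour 127→80.1 °C: -49.714 kJ/kg
condensation at 80.1 °C: -393 kJ/kg
liquid 80.1→12.0 °C: -118.49 kJ/kg
Δh = -49.714 + -393 + -118.49 = -561.21 kJ/kg
Q = ṁ·Δh = 1076 kg/h × -561.21 kJ/kg = -603860 kJ/h
|Q| = 167.74 kW

Q_c = 168 kJ/s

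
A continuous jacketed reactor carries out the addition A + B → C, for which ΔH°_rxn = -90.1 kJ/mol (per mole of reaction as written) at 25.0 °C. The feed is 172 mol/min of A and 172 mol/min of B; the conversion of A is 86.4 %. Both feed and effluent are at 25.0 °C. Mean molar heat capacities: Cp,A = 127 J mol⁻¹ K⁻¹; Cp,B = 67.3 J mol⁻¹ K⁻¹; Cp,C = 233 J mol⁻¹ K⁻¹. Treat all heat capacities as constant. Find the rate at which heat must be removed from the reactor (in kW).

Q_out = 223 kW

Extent of reaction ξ = 0.864 × 172 = 148.61 mol/min
Reaction term: ξ·ΔH°_rxn = 148.61 × -90.1 = -13390 kJ/min
Q = ΔH = -13390 kJ/min = -223.16 kW
Heat removed = 223.16 kW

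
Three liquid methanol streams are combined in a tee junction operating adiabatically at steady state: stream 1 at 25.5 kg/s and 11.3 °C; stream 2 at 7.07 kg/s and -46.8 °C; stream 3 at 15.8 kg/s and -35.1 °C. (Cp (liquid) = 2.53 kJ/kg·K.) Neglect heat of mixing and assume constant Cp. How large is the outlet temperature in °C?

Energy balance with Q = 0: Σ ṁᵢCp,ᵢ(T_out − Tᵢ) = 0
T_out = Σ ṁᵢCp,ᵢTᵢ / Σ ṁᵢCp,ᵢ
      = -1511.2 / 122.38 = -12.349 °C

T_out = -12.3 °C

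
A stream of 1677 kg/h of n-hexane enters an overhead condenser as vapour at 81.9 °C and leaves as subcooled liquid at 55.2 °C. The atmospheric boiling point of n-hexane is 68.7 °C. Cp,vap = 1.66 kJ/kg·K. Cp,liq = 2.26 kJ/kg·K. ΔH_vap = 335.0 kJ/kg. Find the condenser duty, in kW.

Q_c = 180 kW

vapour 81.9→68.7 °C: -21.912 kJ/kg
condensation at 68.7 °C: -335 kJ/kg
liquid 68.7→55.2 °C: -30.51 kJ/kg
Δh = -21.912 + -335 + -30.51 = -387.42 kJ/kg
Q = ṁ·Δh = 1677 kg/h × -387.42 kJ/kg = -649710 kJ/h
|Q| = 180.47 kW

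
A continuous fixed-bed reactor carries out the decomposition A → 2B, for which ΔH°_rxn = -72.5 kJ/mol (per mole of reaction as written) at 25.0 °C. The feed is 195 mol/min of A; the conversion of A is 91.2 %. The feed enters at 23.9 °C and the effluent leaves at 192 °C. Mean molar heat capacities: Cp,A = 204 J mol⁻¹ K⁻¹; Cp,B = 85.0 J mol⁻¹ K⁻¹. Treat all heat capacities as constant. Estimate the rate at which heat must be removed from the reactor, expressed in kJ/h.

Extent of reaction ξ = 0.912 × 195 = 177.84 mol/min
Reaction term: ξ·ΔH°_rxn = 177.84 × -72.5 = -12893 kJ/min
Sensible, feed 23.9→25 °C: 43.758 kJ/min
Outlet flows (mol/min): A 17.16, B 355.68
Sensible, products 25→192 °C: 5633.5 kJ/min
Q = ΔH = -7216.2 kJ/min = -120.27 kW
Heat removed = 432970 kJ/h

Q_out = 433000 kJ/h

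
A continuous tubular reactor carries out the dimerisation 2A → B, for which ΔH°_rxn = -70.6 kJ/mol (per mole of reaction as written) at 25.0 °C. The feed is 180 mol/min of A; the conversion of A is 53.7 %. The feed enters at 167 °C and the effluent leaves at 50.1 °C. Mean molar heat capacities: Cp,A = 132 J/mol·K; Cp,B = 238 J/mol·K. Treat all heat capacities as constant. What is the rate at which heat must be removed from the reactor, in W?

Q_out = 104000 W

Extent of reaction ξ = 0.537 × 180 / 2 = 48.33 mol/min
Reaction term: ξ·ΔH°_rxn = 48.33 × -70.6 = -3412.1 kJ/min
Sensible, feed 167→25 °C: -3373.9 kJ/min
Outlet flows (mol/min): A 83.34, B 48.33
Sensible, products 25→50.1 °C: 564.84 kJ/min
Q = ΔH = -6221.2 kJ/min = -103.69 kW
Heat removed = 103690 W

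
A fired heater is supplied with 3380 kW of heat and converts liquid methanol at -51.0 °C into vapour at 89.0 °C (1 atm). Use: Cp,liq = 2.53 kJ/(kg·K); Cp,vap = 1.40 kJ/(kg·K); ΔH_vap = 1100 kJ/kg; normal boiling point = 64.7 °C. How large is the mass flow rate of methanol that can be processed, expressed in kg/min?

ṁ = 142 kg/min

Δh = 2.53×(64.7−-51.0) + 1100 + 1.40×(89.0−64.7) = 1426.7 kJ/kg
Q = 3380 kW = 3380 kJ/s = 202800 kJ/min
ṁ = Q/Δh = 202800 / 1426.7 = 142.14 kg/min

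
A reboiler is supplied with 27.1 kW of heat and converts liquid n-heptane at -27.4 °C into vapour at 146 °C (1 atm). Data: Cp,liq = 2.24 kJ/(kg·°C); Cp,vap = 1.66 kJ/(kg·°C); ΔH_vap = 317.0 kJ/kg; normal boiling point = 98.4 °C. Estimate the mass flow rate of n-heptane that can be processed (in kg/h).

Δh = 2.24×(98.4−-27.4) + 317.0 + 1.66×(146−98.4) = 677.81 kJ/kg
Q = 27.1 kW = 27.1 kJ/s = 97560 kJ/h
ṁ = Q/Δh = 97560 / 677.81 = 143.93 kg/h

ṁ = 144 kg/h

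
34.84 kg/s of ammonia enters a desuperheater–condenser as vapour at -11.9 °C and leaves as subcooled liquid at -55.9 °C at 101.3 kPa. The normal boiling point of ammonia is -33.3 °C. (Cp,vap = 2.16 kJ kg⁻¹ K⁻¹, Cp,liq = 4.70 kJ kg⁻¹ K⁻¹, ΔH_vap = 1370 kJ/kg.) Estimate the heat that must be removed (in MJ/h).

Q_c = 191000 MJ/h

vapour -11.9→-33.3 °C: -46.224 kJ/kg
condensation at -33.3 °C: -1370 kJ/kg
liquid -33.3→-55.9 °C: -106.22 kJ/kg
Δh = -46.224 + -1370 + -106.22 = -1522.4 kJ/kg
Q = ṁ·Δh = 34.84 kg/s × -1522.4 kJ/kg = -53042 kJ/s
|Q| = 53042 kW = 190950 MJ/h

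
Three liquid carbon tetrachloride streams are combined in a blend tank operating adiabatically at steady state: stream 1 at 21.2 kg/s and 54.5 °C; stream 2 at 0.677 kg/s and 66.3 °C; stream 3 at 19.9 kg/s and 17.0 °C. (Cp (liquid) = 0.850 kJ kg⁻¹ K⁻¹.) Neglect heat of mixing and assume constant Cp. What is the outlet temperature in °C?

Energy balance with Q = 0: Σ ṁᵢCp,ᵢ(T_out − Tᵢ) = 0
T_out = Σ ṁᵢCp,ᵢTᵢ / Σ ṁᵢCp,ᵢ
      = 1307.8 / 35.51 = 36.829 °C

T_out = 36.8 °C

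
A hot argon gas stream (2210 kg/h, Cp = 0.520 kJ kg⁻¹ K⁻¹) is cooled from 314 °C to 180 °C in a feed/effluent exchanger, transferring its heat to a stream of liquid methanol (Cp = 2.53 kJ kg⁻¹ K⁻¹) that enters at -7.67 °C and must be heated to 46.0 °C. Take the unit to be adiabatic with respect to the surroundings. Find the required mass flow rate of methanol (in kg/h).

ṁ_c = 1130 kg/h

Heat released by hot stream: Q = 2210 × 0.520 × (314 − 180) = 153990 kJ/h
Energy balance on cold side (adiabatic exchanger): Q = ṁ_c·Cp_c·(T_c,out − T_c,in)
ṁ_c = 153990 / [2.53 × (46.0 − -7.67)] = 1134.1 kg/h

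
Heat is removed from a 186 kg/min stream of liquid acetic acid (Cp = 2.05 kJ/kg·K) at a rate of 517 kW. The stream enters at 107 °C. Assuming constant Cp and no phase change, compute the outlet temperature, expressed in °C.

Q = 517 kW = 31020 kJ/min
ΔT = Q/(ṁ·Cp) = 31020/(186×2.05) = 81.353 K
T_out = 107 − 81.353 = 25.647 °C

T_out = 25.6 °C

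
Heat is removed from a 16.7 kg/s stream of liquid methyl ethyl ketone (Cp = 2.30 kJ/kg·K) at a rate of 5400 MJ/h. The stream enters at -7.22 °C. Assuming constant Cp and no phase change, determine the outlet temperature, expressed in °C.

T_out = -46.3 °C

Q = 5400 MJ/h = 1500 kJ/s
ΔT = Q/(ṁ·Cp) = 1500/(16.7×2.30) = 39.052 K
T_out = -7.22 − 39.052 = -46.272 °C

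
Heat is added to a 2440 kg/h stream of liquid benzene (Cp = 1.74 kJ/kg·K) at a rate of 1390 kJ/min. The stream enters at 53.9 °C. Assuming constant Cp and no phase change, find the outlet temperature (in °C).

Q = 1390 kJ/min = 83400 kJ/h
ΔT = Q/(ṁ·Cp) = 83400/(2440×1.74) = 19.644 K
T_out = 53.9 + 19.644 = 73.544 °C

T_out = 73.5 °C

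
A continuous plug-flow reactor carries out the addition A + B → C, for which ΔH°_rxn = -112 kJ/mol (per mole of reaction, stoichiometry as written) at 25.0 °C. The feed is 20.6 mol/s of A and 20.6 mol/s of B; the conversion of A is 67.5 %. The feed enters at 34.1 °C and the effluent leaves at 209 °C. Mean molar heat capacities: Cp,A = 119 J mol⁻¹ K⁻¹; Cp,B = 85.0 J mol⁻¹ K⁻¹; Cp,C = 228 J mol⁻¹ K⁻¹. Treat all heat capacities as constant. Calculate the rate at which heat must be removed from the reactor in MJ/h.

Q_out = 2740 MJ/h

Extent of reaction ξ = 0.675 × 20.6 = 13.905 mol/s
Reaction term: ξ·ΔH°_rxn = 13.905 × -112 = -1557.4 kJ/s
Sensible, feed 34.1→25 °C: -38.242 kJ/s
Outlet flows (mol/s): A 6.695, B 6.695, C 13.905
Sensible, products 25→209 °C: 834.65 kJ/s
Q = ΔH = -760.96 kJ/s = -760.96 kW
Heat removed = 2739.4 MJ/h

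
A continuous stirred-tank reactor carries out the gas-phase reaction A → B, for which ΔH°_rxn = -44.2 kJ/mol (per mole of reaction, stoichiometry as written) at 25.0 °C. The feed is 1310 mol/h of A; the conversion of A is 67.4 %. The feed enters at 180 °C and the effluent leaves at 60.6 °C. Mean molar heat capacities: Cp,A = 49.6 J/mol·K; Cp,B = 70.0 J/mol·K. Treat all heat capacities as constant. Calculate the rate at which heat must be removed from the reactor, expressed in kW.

Extent of reaction ξ = 0.674 × 1310 = 882.94 mol/h
Reaction term: ξ·ΔH°_rxn = 882.94 × -44.2 = -39026 kJ/h
Sensible, feed 180→25 °C: -10071 kJ/h
Outlet flows (mol/h): A 427.06, B 882.94
Sensible, products 25→60.6 °C: 2954.4 kJ/h
Q = ΔH = -46143 kJ/h = -12.817 kW
Heat removed = 12.817 kW

Q_out = 12.8 kW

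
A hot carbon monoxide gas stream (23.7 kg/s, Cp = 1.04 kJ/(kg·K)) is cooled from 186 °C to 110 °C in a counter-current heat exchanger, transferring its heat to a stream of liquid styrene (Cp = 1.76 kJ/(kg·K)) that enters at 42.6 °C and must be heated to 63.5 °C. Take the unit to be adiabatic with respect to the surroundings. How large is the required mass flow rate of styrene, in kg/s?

ṁ_c = 50.9 kg/s

Heat released by hot stream: Q = 23.7 × 1.04 × (186 − 110) = 1873.2 kJ/s
Energy balance on cold side (adiabatic exchanger): Q = ṁ_c·Cp_c·(T_c,out − T_c,in)
ṁ_c = 1873.2 / [1.76 × (63.5 − 42.6)] = 50.926 kg/s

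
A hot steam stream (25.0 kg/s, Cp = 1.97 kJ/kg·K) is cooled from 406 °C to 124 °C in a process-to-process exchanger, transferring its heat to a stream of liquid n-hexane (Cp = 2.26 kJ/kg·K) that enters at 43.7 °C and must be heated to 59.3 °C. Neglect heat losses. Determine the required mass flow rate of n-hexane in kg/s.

ṁ_c = 394 kg/s

Heat released by hot stream: Q = 25.0 × 1.97 × (406 − 124) = 13888 kJ/s
Energy balance on cold side (adiabatic exchanger): Q = ṁ_c·Cp_c·(T_c,out − T_c,in)
ṁ_c = 13888 / [2.26 × (59.3 − 43.7)] = 393.93 kg/s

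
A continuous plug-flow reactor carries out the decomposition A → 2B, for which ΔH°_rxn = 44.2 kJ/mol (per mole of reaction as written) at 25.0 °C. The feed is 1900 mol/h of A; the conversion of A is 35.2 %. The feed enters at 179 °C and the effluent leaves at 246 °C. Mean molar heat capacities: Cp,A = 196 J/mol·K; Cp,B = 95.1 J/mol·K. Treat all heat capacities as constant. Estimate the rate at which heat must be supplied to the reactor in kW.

Q_in = 14.9 kW

Extent of reaction ξ = 0.352 × 1900 = 668.8 mol/h
Reaction term: ξ·ΔH°_rxn = 668.8 × 44.2 = 29561 kJ/h
Sensible, feed 179→25 °C: -57350 kJ/h
Outlet flows (mol/h): A 1231.2, B 1337.6
Sensible, products 25→246 °C: 81443 kJ/h
Q = ΔH = 53654 kJ/h = 14.904 kW
Heat supplied = 14.904 kW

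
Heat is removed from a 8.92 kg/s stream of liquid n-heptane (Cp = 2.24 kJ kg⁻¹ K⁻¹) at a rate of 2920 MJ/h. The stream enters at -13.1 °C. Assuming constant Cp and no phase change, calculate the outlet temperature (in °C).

T_out = -53.7 °C

Q = 2920 MJ/h = 811.11 kJ/s
ΔT = Q/(ṁ·Cp) = 811.11/(8.92×2.24) = 40.595 K
T_out = -13.1 − 40.595 = -53.695 °C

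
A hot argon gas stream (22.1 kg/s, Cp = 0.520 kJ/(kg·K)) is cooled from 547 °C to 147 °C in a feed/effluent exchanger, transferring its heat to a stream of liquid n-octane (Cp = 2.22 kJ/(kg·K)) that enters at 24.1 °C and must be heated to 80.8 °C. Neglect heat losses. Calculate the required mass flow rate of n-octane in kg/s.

Heat released by hot stream: Q = 22.1 × 0.520 × (547 − 147) = 4596.8 kJ/s
Energy balance on cold side (adiabatic exchanger): Q = ṁ_c·Cp_c·(T_c,out − T_c,in)
ṁ_c = 4596.8 / [2.22 × (80.8 − 24.1)] = 36.519 kg/s

ṁ_c = 36.5 kg/s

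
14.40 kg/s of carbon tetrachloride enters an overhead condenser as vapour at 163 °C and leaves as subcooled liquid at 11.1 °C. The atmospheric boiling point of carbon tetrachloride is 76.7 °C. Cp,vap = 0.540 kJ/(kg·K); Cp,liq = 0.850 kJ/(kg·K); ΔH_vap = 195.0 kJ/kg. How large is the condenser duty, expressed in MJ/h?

Q_c = 15400 MJ/h

vapour 163→76.7 °C: -46.602 kJ/kg
condensation at 76.7 °C: -195 kJ/kg
liquid 76.7→11.1 °C: -55.76 kJ/kg
Δh = -46.602 + -195 + -55.76 = -297.36 kJ/kg
Q = ṁ·Δh = 14.40 kg/s × -297.36 kJ/kg = -4282 kJ/s
|Q| = 4282 kW = 15415 MJ/h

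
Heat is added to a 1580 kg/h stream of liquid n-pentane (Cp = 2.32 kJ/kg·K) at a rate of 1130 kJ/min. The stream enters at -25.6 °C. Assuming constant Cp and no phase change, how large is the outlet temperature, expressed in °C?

T_out = -7.10 °C

Q = 1130 kJ/min = 67800 kJ/h
ΔT = Q/(ṁ·Cp) = 67800/(1580×2.32) = 18.496 K
T_out = -25.6 + 18.496 = -7.1037 °C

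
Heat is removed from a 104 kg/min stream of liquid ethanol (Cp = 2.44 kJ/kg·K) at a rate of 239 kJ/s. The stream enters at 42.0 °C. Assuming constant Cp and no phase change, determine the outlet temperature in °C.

Q = 239 kJ/s = 14340 kJ/min
ΔT = Q/(ṁ·Cp) = 14340/(104×2.44) = 56.51 K
T_out = 42.0 − 56.51 = -14.51 °C

T_out = -14.5 °C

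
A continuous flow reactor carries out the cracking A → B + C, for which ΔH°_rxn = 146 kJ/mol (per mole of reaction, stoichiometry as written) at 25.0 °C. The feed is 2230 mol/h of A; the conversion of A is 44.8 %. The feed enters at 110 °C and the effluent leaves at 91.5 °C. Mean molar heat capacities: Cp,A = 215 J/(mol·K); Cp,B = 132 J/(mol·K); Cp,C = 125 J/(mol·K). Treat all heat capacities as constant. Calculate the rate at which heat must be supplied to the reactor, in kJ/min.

Q_in = 2330 kJ/min

Extent of reaction ξ = 0.448 × 2230 = 999.04 mol/h
Reaction term: ξ·ΔH°_rxn = 999.04 × 146 = 145860 kJ/h
Sensible, feed 110→25 °C: -40753 kJ/h
Outlet flows (mol/h): A 1231, B 999.04, C 999.04
Sensible, products 25→91.5 °C: 34674 kJ/h
Q = ΔH = 139780 kJ/h = 38.828 kW
Heat supplied = 2329.7 kJ/min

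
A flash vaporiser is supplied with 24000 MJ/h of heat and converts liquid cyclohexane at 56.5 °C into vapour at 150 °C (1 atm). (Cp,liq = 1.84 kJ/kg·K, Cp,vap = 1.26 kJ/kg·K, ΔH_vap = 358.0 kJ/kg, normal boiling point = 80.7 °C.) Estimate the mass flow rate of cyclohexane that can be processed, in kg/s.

ṁ = 13.6 kg/s

Δh = 1.84×(80.7−56.5) + 358.0 + 1.26×(150−80.7) = 489.85 kJ/kg
Q = 24000 MJ/h = 6666.7 kJ/s = 6666.7 kJ/s
ṁ = Q/Δh = 6666.7 / 489.85 = 13.61 kg/s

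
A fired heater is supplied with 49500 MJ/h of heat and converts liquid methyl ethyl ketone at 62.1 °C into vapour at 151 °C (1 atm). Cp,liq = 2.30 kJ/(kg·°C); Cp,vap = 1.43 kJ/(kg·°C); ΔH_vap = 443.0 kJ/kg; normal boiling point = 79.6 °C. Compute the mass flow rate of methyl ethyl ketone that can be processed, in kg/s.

ṁ = 23.5 kg/s

Δh = 2.30×(79.6−62.1) + 443.0 + 1.43×(151−79.6) = 585.35 kJ/kg
Q = 49500 MJ/h = 13750 kJ/s = 13750 kJ/s
ṁ = Q/Δh = 13750 / 585.35 = 23.49 kg/s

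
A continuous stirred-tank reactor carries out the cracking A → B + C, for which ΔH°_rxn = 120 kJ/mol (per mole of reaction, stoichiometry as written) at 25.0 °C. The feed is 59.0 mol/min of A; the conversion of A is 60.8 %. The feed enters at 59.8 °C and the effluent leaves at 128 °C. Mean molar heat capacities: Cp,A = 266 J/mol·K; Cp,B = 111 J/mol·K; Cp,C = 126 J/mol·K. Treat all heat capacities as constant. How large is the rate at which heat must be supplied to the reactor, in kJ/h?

Extent of reaction ξ = 0.608 × 59.0 = 35.872 mol/min
Reaction term: ξ·ΔH°_rxn = 35.872 × 120 = 4304.6 kJ/min
Sensible, feed 59.8→25 °C: -546.15 kJ/min
Outlet flows (mol/min): A 23.128, B 35.872, C 35.872
Sensible, products 25→128 °C: 1509.3 kJ/min
Q = ΔH = 5267.8 kJ/min = 87.797 kW
Heat supplied = 316070 kJ/h

Q_in = 316000 kJ/h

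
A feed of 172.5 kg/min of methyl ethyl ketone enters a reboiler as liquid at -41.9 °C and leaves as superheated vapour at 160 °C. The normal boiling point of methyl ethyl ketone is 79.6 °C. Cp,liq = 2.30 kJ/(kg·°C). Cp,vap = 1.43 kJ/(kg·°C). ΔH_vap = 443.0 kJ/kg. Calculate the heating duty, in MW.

Q = 2.41 MW

liquid -41.9→79.6 °C: 279.45 kJ/kg
vaporisation at 79.6 °C: 443 kJ/kg
vapour 79.6→160 °C: 114.97 kJ/kg
Δh = 279.45 + 443 + 114.97 = 837.42 kJ/kg
Q = ṁ·Δh = 172.5 kg/min × 837.42 kJ/kg = 144460 kJ/min
|Q| = 2407.6 kW = 2.4076 MW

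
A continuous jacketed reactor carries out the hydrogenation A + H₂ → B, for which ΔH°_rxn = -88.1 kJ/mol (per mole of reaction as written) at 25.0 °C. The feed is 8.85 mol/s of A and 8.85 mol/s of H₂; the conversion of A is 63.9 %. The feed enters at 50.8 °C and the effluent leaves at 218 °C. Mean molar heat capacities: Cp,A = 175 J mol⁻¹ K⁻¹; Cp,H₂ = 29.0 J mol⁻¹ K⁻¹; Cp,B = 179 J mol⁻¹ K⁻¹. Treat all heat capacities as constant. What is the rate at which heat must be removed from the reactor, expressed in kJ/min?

Extent of reaction ξ = 0.639 × 8.85 = 5.6551 mol/s
Reaction term: ξ·ΔH°_rxn = 5.6551 × -88.1 = -498.22 kJ/s
Sensible, feed 50.8→25 °C: -46.579 kJ/s
Outlet flows (mol/s): A 3.1948, H₂ 3.1948, B 5.6551
Sensible, products 25→218 °C: 321.16 kJ/s
Q = ΔH = -223.64 kJ/s = -223.64 kW
Heat removed = 13419 kJ/min

Q_out = 13400 kJ/min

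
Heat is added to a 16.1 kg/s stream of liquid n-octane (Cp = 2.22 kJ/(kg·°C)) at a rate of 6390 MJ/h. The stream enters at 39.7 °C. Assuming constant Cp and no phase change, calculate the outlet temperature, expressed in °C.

Q = 6390 MJ/h = 1775 kJ/s
ΔT = Q/(ṁ·Cp) = 1775/(16.1×2.22) = 49.661 K
T_out = 39.7 + 49.661 = 89.361 °C

T_out = 89.4 °C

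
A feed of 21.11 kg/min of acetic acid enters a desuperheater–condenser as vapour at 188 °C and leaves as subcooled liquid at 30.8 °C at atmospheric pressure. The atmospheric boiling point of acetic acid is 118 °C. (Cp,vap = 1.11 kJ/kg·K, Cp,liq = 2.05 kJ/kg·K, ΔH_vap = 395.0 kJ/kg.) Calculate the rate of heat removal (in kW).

Q_c = 229 kW

vapour 188→118 °C: -77.7 kJ/kg
condensation at 118 °C: -395 kJ/kg
liquid 118→30.8 °C: -178.76 kJ/kg
Δh = -77.7 + -395 + -178.76 = -651.46 kJ/kg
Q = ṁ·Δh = 21.11 kg/min × -651.46 kJ/kg = -13752 kJ/min
|Q| = 229.21 kW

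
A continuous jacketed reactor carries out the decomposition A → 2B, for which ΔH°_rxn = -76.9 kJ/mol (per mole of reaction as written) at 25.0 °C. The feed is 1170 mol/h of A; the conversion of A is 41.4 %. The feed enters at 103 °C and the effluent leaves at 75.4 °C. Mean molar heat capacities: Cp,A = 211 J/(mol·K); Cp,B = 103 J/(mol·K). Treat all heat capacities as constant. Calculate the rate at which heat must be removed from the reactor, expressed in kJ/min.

Q_out = 736 kJ/min

Extent of reaction ξ = 0.414 × 1170 = 484.38 mol/h
Reaction term: ξ·ΔH°_rxn = 484.38 × -76.9 = -37249 kJ/h
Sensible, feed 103→25 °C: -19256 kJ/h
Outlet flows (mol/h): A 685.62, B 968.76
Sensible, products 25→75.4 °C: 12320 kJ/h
Q = ΔH = -44184 kJ/h = -12.273 kW
Heat removed = 736.41 kJ/min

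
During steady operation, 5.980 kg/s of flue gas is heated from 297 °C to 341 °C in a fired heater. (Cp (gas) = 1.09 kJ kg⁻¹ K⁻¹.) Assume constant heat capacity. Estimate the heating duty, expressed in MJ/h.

Q = ṁ·Cp·ΔT = 5.980 × 1.09 × (341 − 297) = 286.8 kJ/s
Heating duty = 1032.5 MJ/h

Q = 1030 MJ/h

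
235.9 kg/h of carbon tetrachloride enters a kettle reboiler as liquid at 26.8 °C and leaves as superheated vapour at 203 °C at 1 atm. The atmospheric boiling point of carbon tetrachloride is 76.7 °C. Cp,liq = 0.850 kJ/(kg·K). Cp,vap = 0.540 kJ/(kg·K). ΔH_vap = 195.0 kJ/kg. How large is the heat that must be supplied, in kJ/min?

Q = 1200 kJ/min

liquid 26.8→76.7 °C: 42.415 kJ/kg
vaporisation at 76.7 °C: 195 kJ/kg
vapour 76.7→203 °C: 68.202 kJ/kg
Δh = 42.415 + 195 + 68.202 = 305.62 kJ/kg
Q = ṁ·Δh = 235.9 kg/h × 305.62 kJ/kg = 72095 kJ/h
|Q| = 20.026 kW = 1201.6 kJ/min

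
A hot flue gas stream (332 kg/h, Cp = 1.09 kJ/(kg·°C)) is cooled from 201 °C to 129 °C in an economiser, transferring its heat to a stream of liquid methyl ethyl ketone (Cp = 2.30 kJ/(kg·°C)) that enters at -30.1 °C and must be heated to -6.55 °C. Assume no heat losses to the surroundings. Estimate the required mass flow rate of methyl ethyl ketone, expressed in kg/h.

Heat released by hot stream: Q = 332 × 1.09 × (201 − 129) = 26055 kJ/h
Energy balance on cold side (adiabatic exchanger): Q = ṁ_c·Cp_c·(T_c,out − T_c,in)
ṁ_c = 26055 / [2.30 × (-6.55 − -30.1)] = 481.04 kg/h

ṁ_c = 481 kg/h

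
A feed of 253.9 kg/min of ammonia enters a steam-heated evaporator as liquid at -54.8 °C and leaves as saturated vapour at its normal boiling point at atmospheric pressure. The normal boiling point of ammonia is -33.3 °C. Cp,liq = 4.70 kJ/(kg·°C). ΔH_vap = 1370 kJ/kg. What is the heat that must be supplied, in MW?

liquid -54.8→-33.3 °C: 101.05 kJ/kg
vaporisation at -33.3 °C: 1370 kJ/kg
Δh = 101.05 + 1370 = 1471 kJ/kg
Q = ṁ·Δh = 253.9 kg/min × 1471 kJ/kg = 373500 kJ/min
|Q| = 6225 kW = 6.225 MW

Q = 6.22 MW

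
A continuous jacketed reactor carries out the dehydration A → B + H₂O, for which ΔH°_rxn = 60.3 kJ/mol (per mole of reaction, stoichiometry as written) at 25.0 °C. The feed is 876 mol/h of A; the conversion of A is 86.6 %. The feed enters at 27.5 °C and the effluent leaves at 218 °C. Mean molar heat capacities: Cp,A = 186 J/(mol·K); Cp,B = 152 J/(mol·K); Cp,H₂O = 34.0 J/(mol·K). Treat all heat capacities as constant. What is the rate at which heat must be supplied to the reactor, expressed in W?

Extent of reaction ξ = 0.866 × 876 = 758.62 mol/h
Reaction term: ξ·ΔH°_rxn = 758.62 × 60.3 = 45745 kJ/h
Sensible, feed 27.5→25 °C: -407.34 kJ/h
Outlet flows (mol/h): A 117.38, B 758.62, H₂O 758.62
Sensible, products 25→218 °C: 31447 kJ/h
Q = ΔH = 76784 kJ/h = 21.329 kW
Heat supplied = 21329 W

Q_in = 21300 W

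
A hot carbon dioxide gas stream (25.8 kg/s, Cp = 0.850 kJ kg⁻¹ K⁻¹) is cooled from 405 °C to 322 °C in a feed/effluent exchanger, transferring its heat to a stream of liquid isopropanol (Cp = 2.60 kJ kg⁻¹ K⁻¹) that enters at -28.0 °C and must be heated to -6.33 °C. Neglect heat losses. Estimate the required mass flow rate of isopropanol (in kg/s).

ṁ_c = 32.3 kg/s

Heat released by hot stream: Q = 25.8 × 0.850 × (405 − 322) = 1820.2 kJ/s
Energy balance on cold side (adiabatic exchanger): Q = ṁ_c·Cp_c·(T_c,out − T_c,in)
ṁ_c = 1820.2 / [2.60 × (-6.33 − -28.0)] = 32.306 kg/s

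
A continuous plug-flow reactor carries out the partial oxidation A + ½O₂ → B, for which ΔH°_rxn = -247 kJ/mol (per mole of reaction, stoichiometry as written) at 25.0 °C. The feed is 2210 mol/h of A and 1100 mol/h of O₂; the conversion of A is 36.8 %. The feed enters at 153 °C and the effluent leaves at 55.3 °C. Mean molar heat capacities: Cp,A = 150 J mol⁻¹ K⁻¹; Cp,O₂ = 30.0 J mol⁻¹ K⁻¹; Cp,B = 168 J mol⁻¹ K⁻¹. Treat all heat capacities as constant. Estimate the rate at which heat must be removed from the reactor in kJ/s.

Q_out = 65.7 kJ/s

Extent of reaction ξ = 0.368 × 2210 = 813.28 mol/h
Reaction term: ξ·ΔH°_rxn = 813.28 × -247 = -200880 kJ/h
Sensible, feed 153→25 °C: -46656 kJ/h
Outlet flows (mol/h): A 1396.7, O₂ 693.36, B 813.28
Sensible, products 25→55.3 °C: 11118 kJ/h
Q = ΔH = -236420 kJ/h = -65.672 kW
Heat removed = 65.672 kJ/s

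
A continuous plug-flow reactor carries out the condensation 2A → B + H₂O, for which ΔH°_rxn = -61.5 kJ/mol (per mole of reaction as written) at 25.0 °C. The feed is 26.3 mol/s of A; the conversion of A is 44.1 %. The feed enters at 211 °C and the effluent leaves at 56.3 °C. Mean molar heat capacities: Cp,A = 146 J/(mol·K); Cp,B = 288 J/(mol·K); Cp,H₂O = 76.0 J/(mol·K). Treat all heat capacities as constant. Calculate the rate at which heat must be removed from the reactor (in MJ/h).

Q_out = 3380 MJ/h

Extent of reaction ξ = 0.441 × 26.3 / 2 = 5.7992 mol/s
Reaction term: ξ·ΔH°_rxn = 5.7992 × -61.5 = -356.65 kJ/s
Sensible, feed 211→25 °C: -714.2 kJ/s
Outlet flows (mol/s): A 14.702, B 5.7992, H₂O 5.7992
Sensible, products 25→56.3 °C: 133.25 kJ/s
Q = ΔH = -937.6 kJ/s = -937.6 kW
Heat removed = 3375.3 MJ/h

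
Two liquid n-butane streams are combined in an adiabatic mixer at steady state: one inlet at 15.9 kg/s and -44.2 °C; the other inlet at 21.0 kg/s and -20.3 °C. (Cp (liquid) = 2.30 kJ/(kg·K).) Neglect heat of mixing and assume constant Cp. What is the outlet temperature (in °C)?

T_out = -30.6 °C

Adiabatic, steady state ⇒ Σ ṁᵢCp,ᵢ(T_out − Tᵢ) = 0
Σ ṁᵢCp,ᵢTᵢ = 15.9×2.30×-44.2 + 21.0×2.30×-20.3 = -2596.9
Σ ṁᵢCp,ᵢ = 15.9×2.30 + 21.0×2.30 = 84.87
T_out = -2596.9 / 84.87 = -30.598 °C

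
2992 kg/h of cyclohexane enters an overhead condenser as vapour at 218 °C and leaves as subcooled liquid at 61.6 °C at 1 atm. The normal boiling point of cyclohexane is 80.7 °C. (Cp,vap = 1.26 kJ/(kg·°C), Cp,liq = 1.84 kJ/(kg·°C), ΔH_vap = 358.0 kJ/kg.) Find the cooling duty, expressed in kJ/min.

vapour 218→80.7 °C: -173 kJ/kg
condensation at 80.7 °C: -358 kJ/kg
liquid 80.7→61.6 °C: -35.144 kJ/kg
Δh = -173 + -358 + -35.144 = -566.14 kJ/kg
Q = ṁ·Δh = 2992 kg/h × -566.14 kJ/kg = -1.6939e+06 kJ/h
|Q| = 470.53 kW = 28232 kJ/min

Q_c = 28200 kJ/min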